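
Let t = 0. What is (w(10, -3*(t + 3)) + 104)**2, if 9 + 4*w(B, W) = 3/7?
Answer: 508369/49 ≈ 10375.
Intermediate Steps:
w(B, W) = -15/7 (w(B, W) = -9/4 + (3/7)/4 = -9/4 + (3*(1/7))/4 = -9/4 + (1/4)*(3/7) = -9/4 + 3/28 = -15/7)
(w(10, -3*(t + 3)) + 104)**2 = (-15/7 + 104)**2 = (713/7)**2 = 508369/49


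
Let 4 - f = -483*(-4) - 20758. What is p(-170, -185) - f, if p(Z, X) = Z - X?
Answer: -18815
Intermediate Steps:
f = 18830 (f = 4 - (-483*(-4) - 20758) = 4 - (1932 - 20758) = 4 - 1*(-18826) = 4 + 18826 = 18830)
p(-170, -185) - f = (-170 - 1*(-185)) - 1*18830 = (-170 + 185) - 18830 = 15 - 18830 = -18815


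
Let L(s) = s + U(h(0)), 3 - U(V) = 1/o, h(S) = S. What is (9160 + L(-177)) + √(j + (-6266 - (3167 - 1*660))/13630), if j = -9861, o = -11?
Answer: 98847/11 + 7*I*√37389093610/13630 ≈ 8986.1 + 99.306*I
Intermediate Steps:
U(V) = 34/11 (U(V) = 3 - 1/(-11) = 3 - 1*(-1/11) = 3 + 1/11 = 34/11)
L(s) = 34/11 + s (L(s) = s + 34/11 = 34/11 + s)
(9160 + L(-177)) + √(j + (-6266 - (3167 - 1*660))/13630) = (9160 + (34/11 - 177)) + √(-9861 + (-6266 - (3167 - 1*660))/13630) = (9160 - 1913/11) + √(-9861 + (-6266 - (3167 - 660))*(1/13630)) = 98847/11 + √(-9861 + (-6266 - 1*2507)*(1/13630)) = 98847/11 + √(-9861 + (-6266 - 2507)*(1/13630)) = 98847/11 + √(-9861 - 8773*1/13630) = 98847/11 + √(-9861 - 8773/13630) = 98847/11 + √(-134414203/13630) = 98847/11 + 7*I*√37389093610/13630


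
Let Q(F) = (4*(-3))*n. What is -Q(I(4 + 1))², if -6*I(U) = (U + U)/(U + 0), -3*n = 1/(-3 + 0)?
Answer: -16/9 ≈ -1.7778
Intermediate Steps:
n = ⅑ (n = -1/(3*(-3 + 0)) = -⅓/(-3) = -⅓*(-⅓) = ⅑ ≈ 0.11111)
I(U) = -⅓ (I(U) = -(U + U)/(6*(U + 0)) = -2*U/(6*U) = -⅙*2 = -⅓)
Q(F) = -4/3 (Q(F) = (4*(-3))*(⅑) = -12*⅑ = -4/3)
-Q(I(4 + 1))² = -(-4/3)² = -1*16/9 = -16/9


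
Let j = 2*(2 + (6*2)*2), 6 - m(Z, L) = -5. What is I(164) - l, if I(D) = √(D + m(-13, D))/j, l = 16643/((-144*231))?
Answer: 1513/3024 + 5*√7/52 ≈ 0.75473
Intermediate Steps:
m(Z, L) = 11 (m(Z, L) = 6 - 1*(-5) = 6 + 5 = 11)
l = -1513/3024 (l = 16643/(-33264) = 16643*(-1/33264) = -1513/3024 ≈ -0.50033)
j = 52 (j = 2*(2 + 12*2) = 2*(2 + 24) = 2*26 = 52)
I(D) = √(11 + D)/52 (I(D) = √(D + 11)/52 = √(11 + D)*(1/52) = √(11 + D)/52)
I(164) - l = √(11 + 164)/52 - 1*(-1513/3024) = √175/52 + 1513/3024 = (5*√7)/52 + 1513/3024 = 5*√7/52 + 1513/3024 = 1513/3024 + 5*√7/52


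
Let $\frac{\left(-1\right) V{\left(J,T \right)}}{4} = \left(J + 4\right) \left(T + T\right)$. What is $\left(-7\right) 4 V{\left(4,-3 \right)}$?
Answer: $-5376$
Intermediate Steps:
$V{\left(J,T \right)} = - 8 T \left(4 + J\right)$ ($V{\left(J,T \right)} = - 4 \left(J + 4\right) \left(T + T\right) = - 4 \left(4 + J\right) 2 T = - 4 \cdot 2 T \left(4 + J\right) = - 8 T \left(4 + J\right)$)
$\left(-7\right) 4 V{\left(4,-3 \right)} = \left(-7\right) 4 \left(\left(-8\right) \left(-3\right) \left(4 + 4\right)\right) = - 28 \left(\left(-8\right) \left(-3\right) 8\right) = \left(-28\right) 192 = -5376$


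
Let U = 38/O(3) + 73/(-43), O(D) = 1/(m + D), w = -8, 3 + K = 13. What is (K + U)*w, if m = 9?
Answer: -159720/43 ≈ -3714.4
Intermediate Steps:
K = 10 (K = -3 + 13 = 10)
O(D) = 1/(9 + D)
U = 19535/43 (U = 38/(1/(9 + 3)) + 73/(-43) = 38/(1/12) + 73*(-1/43) = 38/(1/12) - 73/43 = 38*12 - 73/43 = 456 - 73/43 = 19535/43 ≈ 454.30)
(K + U)*w = (10 + 19535/43)*(-8) = (19965/43)*(-8) = -159720/43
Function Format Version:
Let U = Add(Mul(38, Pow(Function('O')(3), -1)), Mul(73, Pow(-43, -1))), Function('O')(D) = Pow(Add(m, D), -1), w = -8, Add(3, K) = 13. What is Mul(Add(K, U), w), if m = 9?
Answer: Rational(-159720, 43) ≈ -3714.4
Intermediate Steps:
K = 10 (K = Add(-3, 13) = 10)
Function('O')(D) = Pow(Add(9, D), -1)
U = Rational(19535, 43) (U = Add(Mul(38, Pow(Pow(Add(9, 3), -1), -1)), Mul(73, Pow(-43, -1))) = Add(Mul(38, Pow(Pow(12, -1), -1)), Mul(73, Rational(-1, 43))) = Add(Mul(38, Pow(Rational(1, 12), -1)), Rational(-73, 43)) = Add(Mul(38, 12), Rational(-73, 43)) = Add(456, Rational(-73, 43)) = Rational(19535, 43) ≈ 454.30)
Mul(Add(K, U), w) = Mul(Add(10, Rational(19535, 43)), -8) = Mul(Rational(19965, 43), -8) = Rational(-159720, 43)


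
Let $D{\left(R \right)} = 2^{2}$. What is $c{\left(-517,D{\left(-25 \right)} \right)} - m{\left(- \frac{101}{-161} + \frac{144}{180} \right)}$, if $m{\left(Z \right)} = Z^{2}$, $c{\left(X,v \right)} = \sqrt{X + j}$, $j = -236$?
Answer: $- \frac{1320201}{648025} + i \sqrt{753} \approx -2.0373 + 27.441 i$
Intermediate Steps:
$D{\left(R \right)} = 4$
$c{\left(X,v \right)} = \sqrt{-236 + X}$ ($c{\left(X,v \right)} = \sqrt{X - 236} = \sqrt{-236 + X}$)
$c{\left(-517,D{\left(-25 \right)} \right)} - m{\left(- \frac{101}{-161} + \frac{144}{180} \right)} = \sqrt{-236 - 517} - \left(- \frac{101}{-161} + \frac{144}{180}\right)^{2} = \sqrt{-753} - \left(\left(-101\right) \left(- \frac{1}{161}\right) + 144 \cdot \frac{1}{180}\right)^{2} = i \sqrt{753} - \left(\frac{101}{161} + \frac{4}{5}\right)^{2} = i \sqrt{753} - \left(\frac{1149}{805}\right)^{2} = i \sqrt{753} - \frac{1320201}{648025} = - \frac{1320201}{648025} + i \sqrt{753}$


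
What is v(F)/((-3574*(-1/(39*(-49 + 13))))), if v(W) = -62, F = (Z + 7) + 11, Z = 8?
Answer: 43524/1787 ≈ 24.356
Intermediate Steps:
F = 26 (F = (8 + 7) + 11 = 15 + 11 = 26)
v(F)/((-3574*(-1/(39*(-49 + 13))))) = -62/((-3574*(-1/(39*(-49 + 13))))) = -62/((-3574/((-39*(-36))))) = -62/((-3574/1404)) = -62/((-3574*1/1404)) = -62/(-1787/702) = -62*(-702/1787) = 43524/1787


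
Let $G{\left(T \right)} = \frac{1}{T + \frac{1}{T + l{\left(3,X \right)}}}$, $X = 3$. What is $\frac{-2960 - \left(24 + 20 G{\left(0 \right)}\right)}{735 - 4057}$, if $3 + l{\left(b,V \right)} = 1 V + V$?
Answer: $\frac{1522}{1661} \approx 0.91632$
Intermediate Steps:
$l{\left(b,V \right)} = -3 + 2 V$ ($l{\left(b,V \right)} = -3 + \left(1 V + V\right) = -3 + \left(V + V\right) = -3 + 2 V$)
$G{\left(T \right)} = \frac{1}{T + \frac{1}{3 + T}}$ ($G{\left(T \right)} = \frac{1}{T + \frac{1}{T + \left(-3 + 2 \cdot 3\right)}} = \frac{1}{T + \frac{1}{T + \left(-3 + 6\right)}} = \frac{1}{T + \frac{1}{T + 3}} = \frac{1}{T + \frac{1}{3 + T}}$)
$\frac{-2960 - \left(24 + 20 G{\left(0 \right)}\right)}{735 - 4057} = \frac{-2960 - \left(24 + 20 \frac{3 + 0}{1 + 0^{2} + 3 \cdot 0}\right)}{735 - 4057} = \frac{-2960 - \left(24 + 20 \frac{1}{1 + 0 + 0} \cdot 3\right)}{-3322} = \left(-2960 - \left(24 + 20 \cdot 1^{-1} \cdot 3\right)\right) \left(- \frac{1}{3322}\right) = \left(-2960 - \left(24 + 20 \cdot 1 \cdot 3\right)\right) \left(- \frac{1}{3322}\right) = \left(-2960 - 84\right) \left(- \frac{1}{3322}\right) = \left(-3044\right) \left(- \frac{1}{3322}\right) = \frac{1522}{1661}$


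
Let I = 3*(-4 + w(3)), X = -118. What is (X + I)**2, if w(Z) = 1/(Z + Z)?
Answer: 67081/4 ≈ 16770.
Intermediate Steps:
w(Z) = 1/(2*Z)
I = -23/2 (I = 3*(-4 + (1/2)/3) = 3*(-4 + (1/2)*(1/3)) = 3*(-4 + 1/6) = 3*(-23/6) = -23/2 ≈ -11.500)
(X + I)**2 = (-118 - 23/2)**2 = (-259/2)**2 = 67081/4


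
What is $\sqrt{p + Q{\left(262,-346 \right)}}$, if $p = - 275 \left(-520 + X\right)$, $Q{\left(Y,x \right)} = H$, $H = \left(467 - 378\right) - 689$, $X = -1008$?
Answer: $20 \sqrt{1049} \approx 647.77$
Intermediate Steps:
$H = -600$ ($H = 89 - 689 = -600$)
$Q{\left(Y,x \right)} = -600$
$p = 420200$ ($p = - 275 \left(-520 - 1008\right) = \left(-275\right) \left(-1528\right) = 420200$)
$\sqrt{p + Q{\left(262,-346 \right)}} = \sqrt{420200 - 600} = \sqrt{419600} = 20 \sqrt{1049}$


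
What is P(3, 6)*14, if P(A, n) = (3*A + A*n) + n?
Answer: 462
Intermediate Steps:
P(A, n) = n + 3*A + A*n
P(3, 6)*14 = (6 + 3*3 + 3*6)*14 = (6 + 9 + 18)*14 = 33*14 = 462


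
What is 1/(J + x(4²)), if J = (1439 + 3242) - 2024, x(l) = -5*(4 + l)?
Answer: 1/2557 ≈ 0.00039108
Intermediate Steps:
x(l) = -20 - 5*l
J = 2657 (J = 4681 - 2024 = 2657)
1/(J + x(4²)) = 1/(2657 + (-20 - 5*4²)) = 1/(2657 + (-20 - 5*16)) = 1/(2657 + (-20 - 80)) = 1/(2657 - 100) = 1/2557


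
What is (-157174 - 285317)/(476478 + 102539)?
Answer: -442491/579017 ≈ -0.76421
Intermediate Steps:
(-157174 - 285317)/(476478 + 102539) = -442491/579017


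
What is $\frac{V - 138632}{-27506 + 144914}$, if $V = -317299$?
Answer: $- \frac{151977}{39136} \approx -3.8833$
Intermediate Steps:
$\frac{V - 138632}{-27506 + 144914} = \frac{-317299 - 138632}{-27506 + 144914} = - \frac{455931}{117408} = \left(-455931\right) \frac{1}{117408} = - \frac{151977}{39136}$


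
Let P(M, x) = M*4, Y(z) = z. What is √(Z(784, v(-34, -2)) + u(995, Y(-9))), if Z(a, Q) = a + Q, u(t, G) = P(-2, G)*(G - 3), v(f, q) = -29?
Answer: √851 ≈ 29.172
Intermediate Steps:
P(M, x) = 4*M
u(t, G) = 24 - 8*G (u(t, G) = (4*(-2))*(G - 3) = -8*(-3 + G) = 24 - 8*G)
Z(a, Q) = Q + a
√(Z(784, v(-34, -2)) + u(995, Y(-9))) = √((-29 + 784) + (24 - 8*(-9))) = √(755 + (24 + 72)) = √(755 + 96) = √851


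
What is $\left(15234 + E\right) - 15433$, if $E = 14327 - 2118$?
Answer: $12010$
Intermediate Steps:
$E = 12209$ ($E = 14327 - 2118 = 12209$)
$\left(15234 + E\right) - 15433 = \left(15234 + 12209\right) - 15433 = 27443 - 15433 = 12010$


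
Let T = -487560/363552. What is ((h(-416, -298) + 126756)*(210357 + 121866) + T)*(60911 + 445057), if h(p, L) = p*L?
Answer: 159604069025171547852/3787 ≈ 4.2145e+16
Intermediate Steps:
h(p, L) = L*p
T = -20315/15148 (T = -487560*1/363552 = -20315/15148 ≈ -1.3411)
((h(-416, -298) + 126756)*(210357 + 121866) + T)*(60911 + 445057) = ((-298*(-416) + 126756)*(210357 + 121866) - 20315/15148)*(60911 + 445057) = ((123968 + 126756)*332223 - 20315/15148)*505968 = (250724*332223 - 20315/15148)*505968 = (83296279452 - 20315/15148)*505968 = (1261772041118581/15148)*505968 = 159604069025171547852/3787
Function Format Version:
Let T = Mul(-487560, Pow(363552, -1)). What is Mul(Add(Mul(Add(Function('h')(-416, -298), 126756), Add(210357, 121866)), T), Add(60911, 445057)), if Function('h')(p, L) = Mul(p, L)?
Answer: Rational(159604069025171547852, 3787) ≈ 4.2145e+16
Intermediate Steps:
Function('h')(p, L) = Mul(L, p)
T = Rational(-20315, 15148) (T = Mul(-487560, Rational(1, 363552)) = Rational(-20315, 15148) ≈ -1.3411)
Mul(Add(Mul(Add(Function('h')(-416, -298), 126756), Add(210357, 121866)), T), Add(60911, 445057)) = Mul(Add(Mul(Add(Mul(-298, -416), 126756), Add(210357, 121866)), Rational(-20315, 15148)), Add(60911, 445057)) = Mul(Add(Mul(Add(123968, 126756), 332223), Rational(-20315, 15148)), 505968) = Mul(Add(Mul(250724, 332223), Rational(-20315, 15148)), 505968) = Mul(Add(83296279452, Rational(-20315, 15148)), 505968) = Mul(Rational(1261772041118581, 15148), 505968) = Rational(159604069025171547852, 3787)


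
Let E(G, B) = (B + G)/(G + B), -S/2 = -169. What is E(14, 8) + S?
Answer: 339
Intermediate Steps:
S = 338 (S = -2*(-169) = 338)
E(G, B) = 1 (E(G, B) = (B + G)/(B + G) = 1)
E(14, 8) + S = 1 + 338 = 339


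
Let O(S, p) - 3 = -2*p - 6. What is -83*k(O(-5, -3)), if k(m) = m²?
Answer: -747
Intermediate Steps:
O(S, p) = -3 - 2*p (O(S, p) = 3 + (-2*p - 6) = 3 + (-6 - 2*p) = -3 - 2*p)
-83*k(O(-5, -3)) = -83*(-3 - 2*(-3))² = -83*(-3 + 6)² = -83*3² = -83*9 = -747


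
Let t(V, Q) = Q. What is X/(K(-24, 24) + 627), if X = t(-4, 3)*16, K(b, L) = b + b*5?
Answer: 16/161 ≈ 0.099379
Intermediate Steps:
K(b, L) = 6*b (K(b, L) = b + 5*b = 6*b)
X = 48 (X = 3*16 = 48)
X/(K(-24, 24) + 627) = 48/(6*(-24) + 627) = 48/(-144 + 627) = 48/483 = 48*(1/483) = 16/161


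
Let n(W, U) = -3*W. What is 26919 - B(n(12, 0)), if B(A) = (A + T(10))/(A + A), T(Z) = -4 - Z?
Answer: 969059/36 ≈ 26918.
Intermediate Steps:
B(A) = (-14 + A)/(2*A) (B(A) = (A + (-4 - 1*10))/(A + A) = (A + (-4 - 10))/((2*A)) = (A - 14)*(1/(2*A)) = (-14 + A)*(1/(2*A)) = (-14 + A)/(2*A))
26919 - B(n(12, 0)) = 26919 - (-14 - 3*12)/(2*((-3*12))) = 26919 - (-14 - 36)/(2*(-36)) = 26919 - (-1)*(-50)/(2*36) = 26919 - 1*25/36 = 26919 - 25/36 = 969059/36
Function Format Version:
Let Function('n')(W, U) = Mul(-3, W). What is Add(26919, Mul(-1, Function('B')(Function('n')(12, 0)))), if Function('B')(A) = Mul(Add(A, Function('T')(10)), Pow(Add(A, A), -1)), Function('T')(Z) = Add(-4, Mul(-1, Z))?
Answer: Rational(969059, 36) ≈ 26918.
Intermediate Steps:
Function('B')(A) = Mul(Rational(1, 2), Pow(A, -1), Add(-14, A)) (Function('B')(A) = Mul(Add(A, Add(-4, Mul(-1, 10))), Pow(Add(A, A), -1)) = Mul(Add(A, Add(-4, -10)), Pow(Mul(2, A), -1)) = Mul(Add(A, -14), Mul(Rational(1, 2), Pow(A, -1))) = Mul(Add(-14, A), Mul(Rational(1, 2), Pow(A, -1))) = Mul(Rational(1, 2), Pow(A, -1), Add(-14, A)))
Add(26919, Mul(-1, Function('B')(Function('n')(12, 0)))) = Add(26919, Mul(-1, Mul(Rational(1, 2), Pow(Mul(-3, 12), -1), Add(-14, Mul(-3, 12))))) = Add(26919, Mul(-1, Mul(Rational(1, 2), Pow(-36, -1), Add(-14, -36)))) = Add(26919, Mul(-1, Mul(Rational(1, 2), Rational(-1, 36), -50))) = Add(26919, Mul(-1, Rational(25, 36))) = Add(26919, Rational(-25, 36)) = Rational(969059, 36)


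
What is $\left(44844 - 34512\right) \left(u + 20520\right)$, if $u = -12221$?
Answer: $85745268$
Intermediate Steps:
$\left(44844 - 34512\right) \left(u + 20520\right) = \left(44844 - 34512\right) \left(-12221 + 20520\right) = 10332 \cdot 8299 = 85745268$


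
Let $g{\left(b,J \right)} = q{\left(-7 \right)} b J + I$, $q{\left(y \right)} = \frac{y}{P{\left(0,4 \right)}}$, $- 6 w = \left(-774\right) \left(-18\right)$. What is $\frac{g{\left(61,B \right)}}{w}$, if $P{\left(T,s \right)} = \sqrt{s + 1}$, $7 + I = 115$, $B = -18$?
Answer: $- \frac{2}{43} - \frac{427 \sqrt{5}}{645} \approx -1.5268$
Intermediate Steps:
$I = 108$ ($I = -7 + 115 = 108$)
$w = -2322$ ($w = - \frac{\left(-774\right) \left(-18\right)}{6} = \left(- \frac{1}{6}\right) 13932 = -2322$)
$P{\left(T,s \right)} = \sqrt{1 + s}$
$q{\left(y \right)} = \frac{y \sqrt{5}}{5}$ ($q{\left(y \right)} = \frac{y}{\sqrt{1 + 4}} = \frac{y}{\sqrt{5}} = y \frac{\sqrt{5}}{5} = \frac{y \sqrt{5}}{5}$)
$g{\left(b,J \right)} = 108 - \frac{7 J b \sqrt{5}}{5}$ ($g{\left(b,J \right)} = \frac{1}{5} \left(-7\right) \sqrt{5} b J + 108 = - \frac{7 \sqrt{5}}{5} b J + 108 = - \frac{7 b \sqrt{5}}{5} J + 108 = - \frac{7 J b \sqrt{5}}{5} + 108 = 108 - \frac{7 J b \sqrt{5}}{5}$)
$\frac{g{\left(61,B \right)}}{w} = \frac{108 - \left(- \frac{126}{5}\right) 61 \sqrt{5}}{-2322} = \left(108 + \frac{7686 \sqrt{5}}{5}\right) \left(- \frac{1}{2322}\right) = - \frac{2}{43} - \frac{427 \sqrt{5}}{645}$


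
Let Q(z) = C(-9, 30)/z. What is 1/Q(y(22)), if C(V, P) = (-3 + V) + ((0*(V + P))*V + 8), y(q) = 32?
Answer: -8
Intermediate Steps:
C(V, P) = 5 + V (C(V, P) = (-3 + V) + ((0*(P + V))*V + 8) = (-3 + V) + (0*V + 8) = (-3 + V) + (0 + 8) = (-3 + V) + 8 = 5 + V)
Q(z) = -4/z (Q(z) = (5 - 9)/z = -4/z)
1/Q(y(22)) = 1/(-4/32) = 1/(-4*1/32) = 1/(-1/8) = -8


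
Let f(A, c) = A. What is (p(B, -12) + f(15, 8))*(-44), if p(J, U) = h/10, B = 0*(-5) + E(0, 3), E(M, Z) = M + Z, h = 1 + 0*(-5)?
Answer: -3322/5 ≈ -664.40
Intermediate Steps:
h = 1 (h = 1 + 0 = 1)
B = 3 (B = 0*(-5) + (0 + 3) = 0 + 3 = 3)
p(J, U) = ⅒ (p(J, U) = 1/10 = 1*(⅒) = ⅒)
(p(B, -12) + f(15, 8))*(-44) = (⅒ + 15)*(-44) = (151/10)*(-44) = -3322/5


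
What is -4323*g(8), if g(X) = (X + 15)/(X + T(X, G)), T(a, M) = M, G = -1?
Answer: -99429/7 ≈ -14204.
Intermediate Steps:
g(X) = (15 + X)/(-1 + X) (g(X) = (X + 15)/(X - 1) = (15 + X)/(-1 + X))
-4323*g(8) = -4323*(15 + 8)/(-1 + 8) = -4323*23/7 = -99429/7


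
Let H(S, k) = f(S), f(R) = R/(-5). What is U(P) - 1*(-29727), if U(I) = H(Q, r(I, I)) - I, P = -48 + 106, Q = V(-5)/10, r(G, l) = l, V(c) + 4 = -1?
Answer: 296691/10 ≈ 29669.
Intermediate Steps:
V(c) = -5 (V(c) = -4 - 1 = -5)
f(R) = -R/5 (f(R) = R*(-1/5) = -R/5)
Q = -1/2 (Q = -5/10 = -5*1/10 = -1/2 ≈ -0.50000)
H(S, k) = -S/5
P = 58
U(I) = 1/10 - I (U(I) = -1/5*(-1/2) - I = 1/10 - I)
U(P) - 1*(-29727) = (1/10 - 1*58) - 1*(-29727) = (1/10 - 58) + 29727 = -579/10 + 29727 = 296691/10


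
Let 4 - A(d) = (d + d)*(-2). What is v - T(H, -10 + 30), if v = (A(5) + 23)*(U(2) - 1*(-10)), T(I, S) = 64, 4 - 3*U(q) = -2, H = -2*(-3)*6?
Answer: 500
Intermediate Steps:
H = 36 (H = 6*6 = 36)
A(d) = 4 + 4*d (A(d) = 4 - (d + d)*(-2) = 4 - 2*d*(-2) = 4 - (-4)*d = 4 + 4*d)
U(q) = 2 (U(q) = 4/3 - ⅓*(-2) = 4/3 + ⅔ = 2)
v = 564 (v = ((4 + 4*5) + 23)*(2 - 1*(-10)) = ((4 + 20) + 23)*(2 + 10) = (24 + 23)*12 = 47*12 = 564)
v - T(H, -10 + 30) = 564 - 1*64 = 564 - 64 = 500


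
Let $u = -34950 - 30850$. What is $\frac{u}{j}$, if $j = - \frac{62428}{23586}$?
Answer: $\frac{387989700}{15607} \approx 24860.0$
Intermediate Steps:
$u = -65800$
$j = - \frac{31214}{11793}$ ($j = \left(-62428\right) \frac{1}{23586} = - \frac{31214}{11793} \approx -2.6468$)
$\frac{u}{j} = - \frac{65800}{- \frac{31214}{11793}} = \left(-65800\right) \left(- \frac{11793}{31214}\right) = \frac{387989700}{15607}$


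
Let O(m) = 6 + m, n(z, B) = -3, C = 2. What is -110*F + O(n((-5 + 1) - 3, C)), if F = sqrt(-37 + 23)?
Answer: 3 - 110*I*sqrt(14) ≈ 3.0 - 411.58*I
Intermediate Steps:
F = I*sqrt(14) (F = sqrt(-14) = I*sqrt(14) ≈ 3.7417*I)
-110*F + O(n((-5 + 1) - 3, C)) = -110*I*sqrt(14) + (6 - 3) = -110*I*sqrt(14) + 3 = 3 - 110*I*sqrt(14)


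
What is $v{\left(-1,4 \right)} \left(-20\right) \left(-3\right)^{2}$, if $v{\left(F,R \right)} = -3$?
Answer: $540$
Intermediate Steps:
$v{\left(-1,4 \right)} \left(-20\right) \left(-3\right)^{2} = \left(-3\right) \left(-20\right) \left(-3\right)^{2} = 60 \cdot 9 = 540$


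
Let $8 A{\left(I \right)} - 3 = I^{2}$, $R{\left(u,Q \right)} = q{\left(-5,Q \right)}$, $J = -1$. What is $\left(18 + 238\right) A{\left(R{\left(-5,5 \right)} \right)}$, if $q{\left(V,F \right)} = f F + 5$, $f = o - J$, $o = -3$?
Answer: $896$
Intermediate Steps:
$f = -2$ ($f = -3 - -1 = -3 + 1 = -2$)
$q{\left(V,F \right)} = 5 - 2 F$ ($q{\left(V,F \right)} = - 2 F + 5 = 5 - 2 F$)
$R{\left(u,Q \right)} = 5 - 2 Q$
$A{\left(I \right)} = \frac{3}{8} + \frac{I^{2}}{8}$
$\left(18 + 238\right) A{\left(R{\left(-5,5 \right)} \right)} = \left(18 + 238\right) \left(\frac{3}{8} + \frac{\left(5 - 10\right)^{2}}{8}\right) = 256 \left(\frac{3}{8} + \frac{\left(5 - 10\right)^{2}}{8}\right) = 256 \left(\frac{3}{8} + \frac{\left(-5\right)^{2}}{8}\right) = 256 \left(\frac{3}{8} + \frac{1}{8} \cdot 25\right) = 256 \left(\frac{3}{8} + \frac{25}{8}\right) = 256 \cdot \frac{7}{2} = 896$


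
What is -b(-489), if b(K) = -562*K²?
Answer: 134386002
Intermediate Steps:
-b(-489) = -(-562)*(-489)² = -(-562)*239121 = -1*(-134386002) = 134386002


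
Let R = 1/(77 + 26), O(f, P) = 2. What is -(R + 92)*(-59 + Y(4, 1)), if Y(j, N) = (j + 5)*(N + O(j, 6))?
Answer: 303264/103 ≈ 2944.3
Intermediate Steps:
R = 1/103 ≈ 0.0097087
Y(j, N) = (2 + N)*(5 + j) (Y(j, N) = (j + 5)*(N + 2) = (5 + j)*(2 + N) = (2 + N)*(5 + j))
-(R + 92)*(-59 + Y(4, 1)) = -(1/103 + 92)*(-59 + (10 + 2*4 + 5*1 + 1*4)) = -9477*(-59 + (10 + 8 + 5 + 4))/103 = -9477*(-59 + 27)/103 = -9477*(-32)/103 = -1*(-303264/103) = 303264/103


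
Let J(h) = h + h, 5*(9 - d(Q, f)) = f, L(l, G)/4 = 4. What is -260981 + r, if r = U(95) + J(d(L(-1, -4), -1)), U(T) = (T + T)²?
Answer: -1124313/5 ≈ -2.2486e+5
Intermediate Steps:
L(l, G) = 16 (L(l, G) = 4*4 = 16)
d(Q, f) = 9 - f/5
U(T) = 4*T² (U(T) = (2*T)² = 4*T²)
J(h) = 2*h
r = 180592/5 (r = 4*95² + 2*(9 - ⅕*(-1)) = 4*9025 + 2*(9 + ⅕) = 36100 + 2*(46/5) = 36100 + 92/5 = 180592/5 ≈ 36118.)
-260981 + r = -260981 + 180592/5 = -1124313/5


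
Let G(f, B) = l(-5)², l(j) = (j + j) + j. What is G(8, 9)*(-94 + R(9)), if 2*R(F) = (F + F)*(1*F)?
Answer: -2925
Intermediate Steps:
l(j) = 3*j (l(j) = 2*j + j = 3*j)
R(F) = F² (R(F) = ((F + F)*(1*F))/2 = ((2*F)*F)/2 = (2*F²)/2 = F²)
G(f, B) = 225 (G(f, B) = (3*(-5))² = (-15)² = 225)
G(8, 9)*(-94 + R(9)) = 225*(-94 + 9²) = 225*(-94 + 81) = 225*(-13) = -2925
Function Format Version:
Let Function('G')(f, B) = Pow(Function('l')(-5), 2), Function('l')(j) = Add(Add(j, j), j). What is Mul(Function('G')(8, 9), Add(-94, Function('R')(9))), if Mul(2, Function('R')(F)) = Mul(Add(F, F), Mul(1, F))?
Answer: -2925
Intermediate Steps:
Function('l')(j) = Mul(3, j) (Function('l')(j) = Add(Mul(2, j), j) = Mul(3, j))
Function('R')(F) = Pow(F, 2) (Function('R')(F) = Mul(Rational(1, 2), Mul(Add(F, F), Mul(1, F))) = Mul(Rational(1, 2), Mul(Mul(2, F), F)) = Mul(Rational(1, 2), Mul(2, Pow(F, 2))) = Pow(F, 2))
Function('G')(f, B) = 225 (Function('G')(f, B) = Pow(Mul(3, -5), 2) = Pow(-15, 2) = 225)
Mul(Function('G')(8, 9), Add(-94, Function('R')(9))) = Mul(225, Add(-94, Pow(9, 2))) = Mul(225, Add(-94, 81)) = Mul(225, -13) = -2925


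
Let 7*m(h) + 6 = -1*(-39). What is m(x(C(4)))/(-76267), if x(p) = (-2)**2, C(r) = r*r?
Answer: -33/533869 ≈ -6.1813e-5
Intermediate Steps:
C(r) = r**2
x(p) = 4
m(h) = 33/7 (m(h) = -6/7 + (-1*(-39))/7 = -6/7 + (1/7)*39 = -6/7 + 39/7 = 33/7)
m(x(C(4)))/(-76267) = (33/7)/(-76267) = (33/7)*(-1/76267) = -33/533869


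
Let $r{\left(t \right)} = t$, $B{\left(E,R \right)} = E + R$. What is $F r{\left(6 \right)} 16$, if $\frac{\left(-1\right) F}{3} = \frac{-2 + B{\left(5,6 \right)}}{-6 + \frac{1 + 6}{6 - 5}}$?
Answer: $-2592$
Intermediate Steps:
$F = -27$ ($F = - 3 \frac{-2 + \left(5 + 6\right)}{-6 + \frac{1 + 6}{6 - 5}} = - 3 \frac{-2 + 11}{-6 + \frac{7}{1}} = - 3 \frac{9}{-6 + 7 \cdot 1} = - 3 \frac{9}{-6 + 7} = - 3 \cdot \frac{9}{1} = - 3 \cdot 9 \cdot 1 = \left(-3\right) 9 = -27$)
$F r{\left(6 \right)} 16 = \left(-27\right) 6 \cdot 16 = \left(-162\right) 16 = -2592$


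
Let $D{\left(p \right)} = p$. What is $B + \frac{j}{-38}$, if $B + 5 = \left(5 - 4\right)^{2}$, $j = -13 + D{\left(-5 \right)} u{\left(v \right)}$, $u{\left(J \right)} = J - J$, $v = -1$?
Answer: $- \frac{139}{38} \approx -3.6579$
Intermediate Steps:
$u{\left(J \right)} = 0$
$j = -13$ ($j = -13 - 0 = -13 + 0 = -13$)
$B = -4$ ($B = -5 + \left(5 - 4\right)^{2} = -5 + 1^{2} = -5 + 1 = -4$)
$B + \frac{j}{-38} = -4 + \frac{1}{-38} \left(-13\right) = -4 - - \frac{13}{38} = -4 + \frac{13}{38} = - \frac{139}{38}$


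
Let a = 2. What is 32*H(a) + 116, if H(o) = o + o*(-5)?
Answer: -140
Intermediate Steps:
H(o) = -4*o (H(o) = o - 5*o = -4*o)
32*H(a) + 116 = 32*(-4*2) + 116 = 32*(-8) + 116 = -256 + 116 = -140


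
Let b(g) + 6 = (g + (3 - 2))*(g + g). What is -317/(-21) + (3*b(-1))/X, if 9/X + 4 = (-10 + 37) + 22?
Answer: -1573/21 ≈ -74.905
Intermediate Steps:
b(g) = -6 + 2*g*(1 + g) (b(g) = -6 + (g + (3 - 2))*(g + g) = -6 + (g + 1)*(2*g) = -6 + (1 + g)*(2*g) = -6 + 2*g*(1 + g))
X = 1/5 (X = 9/(-4 + ((-10 + 37) + 22)) = 9/(-4 + (27 + 22)) = 9/(-4 + 49) = 9/45 = 9*(1/45) = 1/5 ≈ 0.20000)
-317/(-21) + (3*b(-1))/X = -317/(-21) + (3*(-6 + 2*(-1) + 2*(-1)**2))/(1/5) = -317*(-1/21) + (3*(-6 - 2 + 2*1))*5 = 317/21 + (3*(-6 - 2 + 2))*5 = 317/21 + (3*(-6))*5 = 317/21 - 18*5 = 317/21 - 90 = -1573/21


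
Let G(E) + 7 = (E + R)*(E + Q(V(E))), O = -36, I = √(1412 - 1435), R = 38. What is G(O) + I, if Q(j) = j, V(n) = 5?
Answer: -69 + I*√23 ≈ -69.0 + 4.7958*I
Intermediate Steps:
I = I*√23 (I = √(-23) = I*√23 ≈ 4.7958*I)
G(E) = -7 + (5 + E)*(38 + E) (G(E) = -7 + (E + 38)*(E + 5) = -7 + (38 + E)*(5 + E) = -7 + (5 + E)*(38 + E))
G(O) + I = (183 + (-36)² + 43*(-36)) + I*√23 = (183 + 1296 - 1548) + I*√23 = -69 + I*√23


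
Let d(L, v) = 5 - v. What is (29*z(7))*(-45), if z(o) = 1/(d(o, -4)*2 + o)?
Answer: -261/5 ≈ -52.200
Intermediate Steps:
z(o) = 1/(18 + o) (z(o) = 1/((5 - 1*(-4))*2 + o) = 1/((5 + 4)*2 + o) = 1/(9*2 + o) = 1/(18 + o))
(29*z(7))*(-45) = (29/(18 + 7))*(-45) = (29/25)*(-45) = -261/5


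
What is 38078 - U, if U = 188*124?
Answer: 14766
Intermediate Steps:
U = 23312
38078 - U = 38078 - 1*23312 = 38078 - 23312 = 14766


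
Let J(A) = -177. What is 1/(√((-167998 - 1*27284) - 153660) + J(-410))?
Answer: -59/126757 - I*√348942/380271 ≈ -0.00046546 - 0.0015534*I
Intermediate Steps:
1/(√((-167998 - 1*27284) - 153660) + J(-410)) = 1/(√((-167998 - 1*27284) - 153660) - 177) = 1/(√((-167998 - 27284) - 153660) - 177) = 1/(√(-195282 - 153660) - 177) = 1/(√(-348942) - 177) = 1/(I*√348942 - 177) = 1/(-177 + I*√348942)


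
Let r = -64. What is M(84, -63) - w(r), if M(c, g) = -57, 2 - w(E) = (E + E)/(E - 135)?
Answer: -11613/199 ≈ -58.357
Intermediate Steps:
w(E) = 2 - 2*E/(-135 + E) (w(E) = 2 - (E + E)/(E - 135) = 2 - 2*E/(-135 + E))
M(84, -63) - w(r) = -57 - (-270)/(-135 - 64) = -57 - (-270)/(-199) = -57 - (-270)*(-1)/199 = -57 - 1*270/199 = -57 - 270/199 = -11613/199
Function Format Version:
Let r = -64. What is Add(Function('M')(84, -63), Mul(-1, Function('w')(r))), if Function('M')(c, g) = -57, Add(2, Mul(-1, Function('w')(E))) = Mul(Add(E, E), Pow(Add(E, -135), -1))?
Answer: Rational(-11613, 199) ≈ -58.357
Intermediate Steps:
Function('w')(E) = Add(2, Mul(-2, E, Pow(Add(-135, E), -1))) (Function('w')(E) = Add(2, Mul(-1, Mul(Add(E, E), Pow(Add(E, -135), -1)))) = Add(2, Mul(-1, Mul(Mul(2, E), Pow(Add(-135, E), -1)))) = Add(2, Mul(-1, Mul(2, E, Pow(Add(-135, E), -1)))) = Add(2, Mul(-2, E, Pow(Add(-135, E), -1))))
Add(Function('M')(84, -63), Mul(-1, Function('w')(r))) = Add(-57, Mul(-1, Mul(-270, Pow(Add(-135, -64), -1)))) = Add(-57, Mul(-1, Mul(-270, Pow(-199, -1)))) = Add(-57, Mul(-1, Mul(-270, Rational(-1, 199)))) = Add(-57, Mul(-1, Rational(270, 199))) = Add(-57, Rational(-270, 199)) = Rational(-11613, 199)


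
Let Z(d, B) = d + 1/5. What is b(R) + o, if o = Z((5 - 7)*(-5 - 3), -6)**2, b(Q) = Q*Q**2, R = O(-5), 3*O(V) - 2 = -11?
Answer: 5886/25 ≈ 235.44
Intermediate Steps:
O(V) = -3 (O(V) = 2/3 + (1/3)*(-11) = 2/3 - 11/3 = -3)
R = -3
b(Q) = Q**3
Z(d, B) = 1/5 + d (Z(d, B) = d + 1/5 = 1/5 + d)
o = 6561/25 (o = (1/5 + (5 - 7)*(-5 - 3))**2 = (1/5 - 2*(-8))**2 = (1/5 + 16)**2 = (81/5)**2 = 6561/25 ≈ 262.44)
b(R) + o = (-3)**3 + 6561/25 = -27 + 6561/25 = 5886/25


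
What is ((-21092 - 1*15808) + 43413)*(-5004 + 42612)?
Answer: 244940904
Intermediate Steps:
((-21092 - 1*15808) + 43413)*(-5004 + 42612) = ((-21092 - 15808) + 43413)*37608 = (-36900 + 43413)*37608 = 6513*37608 = 244940904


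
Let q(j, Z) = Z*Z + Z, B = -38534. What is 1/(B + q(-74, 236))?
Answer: 1/17398 ≈ 5.7478e-5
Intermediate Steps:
q(j, Z) = Z + Z**2 (q(j, Z) = Z**2 + Z = Z + Z**2)
1/(B + q(-74, 236)) = 1/(-38534 + 236*(1 + 236)) = 1/(-38534 + 236*237) = 1/(-38534 + 55932) = 1/17398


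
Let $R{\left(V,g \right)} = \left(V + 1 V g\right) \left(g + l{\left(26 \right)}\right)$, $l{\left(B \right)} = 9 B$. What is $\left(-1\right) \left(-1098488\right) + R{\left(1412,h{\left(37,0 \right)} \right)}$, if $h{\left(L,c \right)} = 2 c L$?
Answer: $1428896$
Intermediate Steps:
$h{\left(L,c \right)} = 2 L c$
$R{\left(V,g \right)} = \left(234 + g\right) \left(V + V g\right)$ ($R{\left(V,g \right)} = \left(V + 1 V g\right) \left(g + 9 \cdot 26\right) = \left(V + V g\right) \left(g + 234\right) = \left(V + V g\right) \left(234 + g\right) = \left(234 + g\right) \left(V + V g\right)$)
$\left(-1\right) \left(-1098488\right) + R{\left(1412,h{\left(37,0 \right)} \right)} = \left(-1\right) \left(-1098488\right) + 1412 \left(234 + \left(2 \cdot 37 \cdot 0\right)^{2} + 235 \cdot 2 \cdot 37 \cdot 0\right) = 1098488 + 1412 \left(234 + 0^{2} + 235 \cdot 0\right) = 1098488 + 1412 \left(234 + 0 + 0\right) = 1098488 + 1412 \cdot 234 = 1098488 + 330408 = 1428896$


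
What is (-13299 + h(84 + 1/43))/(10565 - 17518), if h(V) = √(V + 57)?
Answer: 13299/6953 - 4*√16297/298979 ≈ 1.9110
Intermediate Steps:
h(V) = √(57 + V)
(-13299 + h(84 + 1/43))/(10565 - 17518) = (-13299 + √(57 + (84 + 1/43)))/(10565 - 17518) = (-13299 + √(57 + (84 + 1/43)))/(-6953) = (-13299 + √(57 + 3613/43))*(-1/6953) = (-13299 + √(6064/43))*(-1/6953) = (-13299 + 4*√16297/43)*(-1/6953) = 13299/6953 - 4*√16297/298979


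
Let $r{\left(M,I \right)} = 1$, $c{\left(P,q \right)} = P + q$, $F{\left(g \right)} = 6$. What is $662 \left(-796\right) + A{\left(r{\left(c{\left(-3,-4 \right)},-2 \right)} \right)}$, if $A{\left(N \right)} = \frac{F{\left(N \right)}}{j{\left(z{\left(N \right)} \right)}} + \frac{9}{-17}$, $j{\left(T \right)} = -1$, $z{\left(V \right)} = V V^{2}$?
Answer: $- \frac{8958295}{17} \approx -5.2696 \cdot 10^{5}$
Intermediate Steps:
$z{\left(V \right)} = V^{3}$
$A{\left(N \right)} = - \frac{111}{17}$ ($A{\left(N \right)} = \frac{6}{-1} + \frac{9}{-17} = 6 \left(-1\right) + 9 \left(- \frac{1}{17}\right) = -6 - \frac{9}{17} = - \frac{111}{17}$)
$662 \left(-796\right) + A{\left(r{\left(c{\left(-3,-4 \right)},-2 \right)} \right)} = 662 \left(-796\right) - \frac{111}{17} = -526952 - \frac{111}{17} = - \frac{8958295}{17}$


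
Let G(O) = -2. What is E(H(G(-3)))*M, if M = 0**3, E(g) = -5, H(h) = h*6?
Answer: 0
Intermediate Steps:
H(h) = 6*h
M = 0
E(H(G(-3)))*M = -5*0 = 0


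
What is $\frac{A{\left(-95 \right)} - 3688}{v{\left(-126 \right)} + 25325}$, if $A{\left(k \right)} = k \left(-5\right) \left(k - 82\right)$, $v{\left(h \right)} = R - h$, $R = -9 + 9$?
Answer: $- \frac{87763}{25451} \approx -3.4483$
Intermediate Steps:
$R = 0$
$v{\left(h \right)} = - h$ ($v{\left(h \right)} = 0 - h = - h$)
$A{\left(k \right)} = - 5 k \left(-82 + k\right)$
$\frac{A{\left(-95 \right)} - 3688}{v{\left(-126 \right)} + 25325} = \frac{5 \left(-95\right) \left(82 - -95\right) - 3688}{\left(-1\right) \left(-126\right) + 25325} = \frac{5 \left(-95\right) \left(82 + 95\right) - 3688}{126 + 25325} = \frac{5 \left(-95\right) 177 - 3688}{25451} = \left(-84075 - 3688\right) \frac{1}{25451} = \left(-87763\right) \frac{1}{25451} = - \frac{87763}{25451}$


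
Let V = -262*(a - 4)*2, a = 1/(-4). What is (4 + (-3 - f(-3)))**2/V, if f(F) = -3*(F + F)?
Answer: 17/131 ≈ 0.12977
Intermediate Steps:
a = -1/4 ≈ -0.25000
V = 2227 (V = -262*(-1/4 - 4)*2 = -(-2227)*2/2 = -262*(-17/2) = 2227)
f(F) = -6*F
(4 + (-3 - f(-3)))**2/V = (4 + (-3 - (-6)*(-3)))**2/2227 = (4 + (-3 - 1*18))**2/2227 = (4 + (-3 - 18))**2/2227 = (4 - 21)**2/2227 = (1/2227)*(-17)**2 = (1/2227)*289 = 17/131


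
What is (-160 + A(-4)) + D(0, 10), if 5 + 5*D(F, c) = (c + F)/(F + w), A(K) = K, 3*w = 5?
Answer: -819/5 ≈ -163.80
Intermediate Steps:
w = 5/3 (w = (1/3)*5 = 5/3 ≈ 1.6667)
D(F, c) = -1 + (F + c)/(5*(5/3 + F)) (D(F, c) = -1 + ((c + F)/(F + 5/3))/5 = -1 + ((F + c)/(5/3 + F))/5 = -1 + (F + c)/(5*(5/3 + F)))
(-160 + A(-4)) + D(0, 10) = (-160 - 4) + (-25 - 12*0 + 3*10)/(5*(5 + 3*0)) = -164 + (-25 + 0 + 30)/(5*(5 + 0)) = -164 + (1/5)*5/5 = -164 + (1/5)*(1/5)*5 = -164 + 1/5 = -819/5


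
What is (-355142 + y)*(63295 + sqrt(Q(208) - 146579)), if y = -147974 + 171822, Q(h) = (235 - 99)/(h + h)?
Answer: -20969253730 - 496941*I*sqrt(11009687)/13 ≈ -2.0969e+10 - 1.2684e+8*I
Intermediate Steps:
Q(h) = 68/h (Q(h) = 136/((2*h)) = 136*(1/(2*h)) = 68/h)
y = 23848
(-355142 + y)*(63295 + sqrt(Q(208) - 146579)) = (-355142 + 23848)*(63295 + sqrt(68/208 - 146579)) = -331294*(63295 + sqrt(68*(1/208) - 146579)) = -331294*(63295 + sqrt(17/52 - 146579)) = -331294*(63295 + sqrt(-7622091/52)) = -331294*(63295 + 3*I*sqrt(11009687)/26) = -20969253730 - 496941*I*sqrt(11009687)/13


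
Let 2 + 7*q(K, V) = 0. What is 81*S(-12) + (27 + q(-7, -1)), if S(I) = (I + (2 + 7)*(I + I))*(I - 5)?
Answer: 2197879/7 ≈ 3.1398e+5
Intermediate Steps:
q(K, V) = -2/7 (q(K, V) = -2/7 + (⅐)*0 = -2/7 + 0 = -2/7)
S(I) = 19*I*(-5 + I) (S(I) = (I + 9*(2*I))*(-5 + I) = (I + 18*I)*(-5 + I) = (19*I)*(-5 + I) = 19*I*(-5 + I))
81*S(-12) + (27 + q(-7, -1)) = 81*(19*(-12)*(-5 - 12)) + (27 - 2/7) = 81*(19*(-12)*(-17)) + 187/7 = 81*3876 + 187/7 = 313956 + 187/7 = 2197879/7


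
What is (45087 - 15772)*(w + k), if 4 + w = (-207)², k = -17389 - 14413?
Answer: 323725545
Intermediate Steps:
k = -31802
w = 42845 (w = -4 + (-207)² = -4 + 42849 = 42845)
(45087 - 15772)*(w + k) = (45087 - 15772)*(42845 - 31802) = 29315*11043 = 323725545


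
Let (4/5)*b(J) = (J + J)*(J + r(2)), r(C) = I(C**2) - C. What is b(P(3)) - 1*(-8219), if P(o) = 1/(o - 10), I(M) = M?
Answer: 805397/98 ≈ 8218.3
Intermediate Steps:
r(C) = C**2 - C
P(o) = 1/(-10 + o)
b(J) = 5*J*(2 + J)/2 (b(J) = 5*((J + J)*(J + 2*(-1 + 2)))/4 = 5*((2*J)*(J + 2*1))/4 = 5*((2*J)*(J + 2))/4 = 5*((2*J)*(2 + J))/4 = 5*(2*J*(2 + J))/4 = 5*J*(2 + J)/2)
b(P(3)) - 1*(-8219) = 5*(2 + 1/(-10 + 3))/(2*(-10 + 3)) - 1*(-8219) = (5/2)*(2 + 1/(-7))/(-7) + 8219 = (5/2)*(-1/7)*(2 - 1/7) + 8219 = (5/2)*(-1/7)*(13/7) + 8219 = -65/98 + 8219 = 805397/98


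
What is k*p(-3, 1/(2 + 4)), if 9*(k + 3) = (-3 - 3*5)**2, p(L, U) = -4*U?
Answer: -22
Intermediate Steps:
k = 33 (k = -3 + (-3 - 3*5)**2/9 = -3 + (-3 - 15)**2/9 = -3 + (1/9)*(-18)**2 = -3 + (1/9)*324 = -3 + 36 = 33)
k*p(-3, 1/(2 + 4)) = 33*(-4/(2 + 4)) = 33*(-4/6) = 33*(-4*1/6) = 33*(-2/3) = -22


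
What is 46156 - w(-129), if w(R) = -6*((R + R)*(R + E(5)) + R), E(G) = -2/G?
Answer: 1228466/5 ≈ 2.4569e+5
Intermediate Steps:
w(R) = -6*R - 12*R*(-2/5 + R) (w(R) = -6*((R + R)*(R - 2/5) + R) = -6*((2*R)*(R - 2*1/5) + R) = -6*((2*R)*(R - 2/5) + R) = -6*((2*R)*(-2/5 + R) + R) = -6*(2*R*(-2/5 + R) + R) = -6*(R + 2*R*(-2/5 + R)) = -6*R - 12*R*(-2/5 + R))
46156 - w(-129) = 46156 - (-6)*(-129)*(1 + 10*(-129))/5 = 46156 - (-6)*(-129)*(1 - 1290)/5 = 46156 - (-6)*(-129)*(-1289)/5 = 46156 - 1*(-997686/5) = 46156 + 997686/5 = 1228466/5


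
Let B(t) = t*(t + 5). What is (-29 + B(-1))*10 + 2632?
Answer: 2302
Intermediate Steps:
B(t) = t*(5 + t)
(-29 + B(-1))*10 + 2632 = (-29 - (5 - 1))*10 + 2632 = (-29 - 1*4)*10 + 2632 = (-29 - 4)*10 + 2632 = -33*10 + 2632 = -330 + 2632 = 2302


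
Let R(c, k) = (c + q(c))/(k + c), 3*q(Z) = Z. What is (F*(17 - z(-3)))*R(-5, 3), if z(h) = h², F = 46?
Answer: 3680/3 ≈ 1226.7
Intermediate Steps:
q(Z) = Z/3
R(c, k) = 4*c/(3*(c + k)) (R(c, k) = (c + c/3)/(k + c) = (4*c/3)/(c + k) = 4*c/(3*(c + k)))
(F*(17 - z(-3)))*R(-5, 3) = (46*(17 - 1*(-3)²))*((4/3)*(-5)/(-5 + 3)) = (46*(17 - 1*9))*((4/3)*(-5)/(-2)) = (46*(17 - 9))*((4/3)*(-5)*(-½)) = (46*8)*(10/3) = 368*(10/3) = 3680/3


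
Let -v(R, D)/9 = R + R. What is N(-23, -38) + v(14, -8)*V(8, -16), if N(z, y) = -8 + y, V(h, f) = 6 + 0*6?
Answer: -1558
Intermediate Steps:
v(R, D) = -18*R (v(R, D) = -9*(R + R) = -18*R)
V(h, f) = 6 (V(h, f) = 6 + 0 = 6)
N(-23, -38) + v(14, -8)*V(8, -16) = (-8 - 38) - 18*14*6 = -46 - 252*6 = -46 - 1512 = -1558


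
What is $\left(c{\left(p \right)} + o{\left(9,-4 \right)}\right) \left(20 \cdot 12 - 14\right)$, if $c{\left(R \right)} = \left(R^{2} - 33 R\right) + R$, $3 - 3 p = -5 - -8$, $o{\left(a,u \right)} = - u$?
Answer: $904$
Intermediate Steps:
$p = 0$ ($p = 1 - \frac{-5 - -8}{3} = 1 - \frac{-5 + 8}{3} = 1 - 1 = 0$)
$c{\left(R \right)} = R^{2} - 32 R$
$\left(c{\left(p \right)} + o{\left(9,-4 \right)}\right) \left(20 \cdot 12 - 14\right) = \left(0 \left(-32 + 0\right) - -4\right) \left(20 \cdot 12 - 14\right) = \left(0 \left(-32\right) + 4\right) \left(240 - 14\right) = \left(0 + 4\right) 226 = 4 \cdot 226 = 904$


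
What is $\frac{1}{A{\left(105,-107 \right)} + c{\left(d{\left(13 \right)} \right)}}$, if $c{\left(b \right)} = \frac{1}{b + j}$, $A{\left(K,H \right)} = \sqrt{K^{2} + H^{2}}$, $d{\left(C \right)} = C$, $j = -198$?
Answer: $\frac{185}{769172649} + \frac{34225 \sqrt{22474}}{769172649} \approx 0.0066708$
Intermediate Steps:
$A{\left(K,H \right)} = \sqrt{H^{2} + K^{2}}$
$c{\left(b \right)} = \frac{1}{-198 + b}$ ($c{\left(b \right)} = \frac{1}{b - 198} = \frac{1}{-198 + b}$)
$\frac{1}{A{\left(105,-107 \right)} + c{\left(d{\left(13 \right)} \right)}} = \frac{1}{\sqrt{\left(-107\right)^{2} + 105^{2}} + \frac{1}{-198 + 13}} = \frac{1}{\sqrt{11449 + 11025} + \frac{1}{-185}} = \frac{1}{\sqrt{22474} - \frac{1}{185}} = \frac{1}{- \frac{1}{185} + \sqrt{22474}}$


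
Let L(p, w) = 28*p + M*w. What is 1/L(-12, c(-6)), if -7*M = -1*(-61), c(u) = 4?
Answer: -7/2596 ≈ -0.0026965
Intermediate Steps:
M = -61/7 (M = -(-1)*(-61)/7 = -⅐*61 = -61/7 ≈ -8.7143)
L(p, w) = 28*p - 61*w/7
1/L(-12, c(-6)) = 1/(28*(-12) - 61/7*4) = 1/(-336 - 244/7) = 1/(-2596/7) = -7/2596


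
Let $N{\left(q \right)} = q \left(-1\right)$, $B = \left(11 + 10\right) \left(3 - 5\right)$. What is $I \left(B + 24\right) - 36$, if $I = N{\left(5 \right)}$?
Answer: $54$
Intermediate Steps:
$B = -42$ ($B = 21 \left(-2\right) = -42$)
$N{\left(q \right)} = - q$
$I = -5$ ($I = \left(-1\right) 5 = -5$)
$I \left(B + 24\right) - 36 = - 5 \left(-42 + 24\right) - 36 = \left(-5\right) \left(-18\right) - 36 = 90 - 36 = 54$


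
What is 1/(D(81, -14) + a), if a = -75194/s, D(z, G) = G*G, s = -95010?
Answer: 47505/9348577 ≈ 0.0050815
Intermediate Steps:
D(z, G) = G²
a = 37597/47505 (a = -75194/(-95010) = -75194*(-1/95010) = 37597/47505 ≈ 0.79143)
1/(D(81, -14) + a) = 1/((-14)² + 37597/47505) = 1/(196 + 37597/47505) = 1/(9348577/47505) = 47505/9348577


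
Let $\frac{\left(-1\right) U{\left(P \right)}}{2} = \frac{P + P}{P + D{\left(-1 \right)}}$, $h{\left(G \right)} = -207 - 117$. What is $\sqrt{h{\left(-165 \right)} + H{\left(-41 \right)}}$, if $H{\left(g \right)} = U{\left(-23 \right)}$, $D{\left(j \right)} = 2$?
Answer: $\frac{4 i \sqrt{9051}}{21} \approx 18.121 i$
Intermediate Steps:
$h{\left(G \right)} = -324$
$U{\left(P \right)} = - \frac{4 P}{2 + P}$ ($U{\left(P \right)} = - 2 \frac{P + P}{P + 2} = - 2 \frac{2 P}{2 + P} = - \frac{4 P}{2 + P}$)
$H{\left(g \right)} = - \frac{92}{21}$ ($H{\left(g \right)} = \left(-4\right) \left(-23\right) \frac{1}{2 - 23} = \left(-4\right) \left(-23\right) \frac{1}{-21} = \left(-4\right) \left(-23\right) \left(- \frac{1}{21}\right) = - \frac{92}{21}$)
$\sqrt{h{\left(-165 \right)} + H{\left(-41 \right)}} = \sqrt{-324 - \frac{92}{21}} = \sqrt{- \frac{6896}{21}} = \frac{4 i \sqrt{9051}}{21}$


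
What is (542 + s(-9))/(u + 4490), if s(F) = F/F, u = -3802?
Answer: 543/688 ≈ 0.78924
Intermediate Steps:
s(F) = 1
(542 + s(-9))/(u + 4490) = (542 + 1)/(-3802 + 4490) = 543/688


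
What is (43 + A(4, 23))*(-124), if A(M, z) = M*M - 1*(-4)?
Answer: -7812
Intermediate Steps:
A(M, z) = 4 + M² (A(M, z) = M² + 4 = 4 + M²)
(43 + A(4, 23))*(-124) = (43 + (4 + 4²))*(-124) = (43 + (4 + 16))*(-124) = (43 + 20)*(-124) = 63*(-124) = -7812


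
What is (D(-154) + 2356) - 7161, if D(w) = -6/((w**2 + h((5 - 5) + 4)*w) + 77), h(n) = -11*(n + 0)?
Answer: -146884051/30569 ≈ -4805.0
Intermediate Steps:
h(n) = -11*n
D(w) = -6/(77 + w**2 - 44*w) (D(w) = -6/((w**2 + (-11*((5 - 5) + 4))*w) + 77) = -6/((w**2 + (-11*(0 + 4))*w) + 77) = -6/((w**2 + (-11*4)*w) + 77) = -6/((w**2 - 44*w) + 77) = -6/(77 + w**2 - 44*w))
(D(-154) + 2356) - 7161 = (-6/(77 + (-154)**2 - 44*(-154)) + 2356) - 7161 = (-6/(77 + 23716 + 6776) + 2356) - 7161 = (-6/30569 + 2356) - 7161 = 72020558/30569 - 7161 = -146884051/30569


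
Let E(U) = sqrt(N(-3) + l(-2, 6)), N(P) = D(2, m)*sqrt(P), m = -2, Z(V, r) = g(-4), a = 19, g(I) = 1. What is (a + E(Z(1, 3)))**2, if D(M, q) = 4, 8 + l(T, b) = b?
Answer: (19 + sqrt(2)*sqrt(-1 + 2*I*sqrt(3)))**2 ≈ 420.34 + 88.478*I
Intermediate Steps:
l(T, b) = -8 + b
Z(V, r) = 1
N(P) = 4*sqrt(P)
E(U) = sqrt(-2 + 4*I*sqrt(3)) (E(U) = sqrt(4*sqrt(-3) + (-8 + 6)) = sqrt(4*(I*sqrt(3)) - 2) = sqrt(4*I*sqrt(3) - 2) = sqrt(-2 + 4*I*sqrt(3)))
(a + E(Z(1, 3)))**2 = (19 + sqrt(-2 + 4*I*sqrt(3)))**2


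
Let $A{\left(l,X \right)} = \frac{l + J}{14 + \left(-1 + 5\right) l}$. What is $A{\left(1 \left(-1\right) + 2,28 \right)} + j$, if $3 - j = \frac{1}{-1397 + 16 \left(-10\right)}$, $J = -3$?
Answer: $\frac{4499}{1557} \approx 2.8895$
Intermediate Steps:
$j = \frac{4672}{1557}$ ($j = 3 - \frac{1}{-1397 + 16 \left(-10\right)} = 3 - \frac{1}{-1397 - 160} = 3 - \frac{1}{-1557} = 3 - - \frac{1}{1557} = 3 + \frac{1}{1557} = \frac{4672}{1557} \approx 3.0006$)
$A{\left(l,X \right)} = \frac{-3 + l}{14 + 4 l}$ ($A{\left(l,X \right)} = \frac{l - 3}{14 + \left(-1 + 5\right) l} = \frac{-3 + l}{14 + 4 l}$)
$A{\left(1 \left(-1\right) + 2,28 \right)} + j = \frac{-3 + \left(1 \left(-1\right) + 2\right)}{2 \left(7 + 2 \left(1 \left(-1\right) + 2\right)\right)} + \frac{4672}{1557} = \frac{-3 + \left(-1 + 2\right)}{2 \left(7 + 2 \left(-1 + 2\right)\right)} + \frac{4672}{1557} = \frac{-3 + 1}{2 \left(7 + 2 \cdot 1\right)} + \frac{4672}{1557} = \frac{1}{2} \frac{1}{7 + 2} \left(-2\right) + \frac{4672}{1557} = \frac{1}{2} \cdot \frac{1}{9} \left(-2\right) + \frac{4672}{1557} = - \frac{1}{9} + \frac{4672}{1557} = \frac{4499}{1557}$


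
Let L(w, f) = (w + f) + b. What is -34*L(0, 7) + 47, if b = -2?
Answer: -123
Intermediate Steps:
L(w, f) = -2 + f + w (L(w, f) = (w + f) - 2 = (f + w) - 2 = -2 + f + w)
-34*L(0, 7) + 47 = -34*(-2 + 7 + 0) + 47 = -34*5 + 47 = -170 + 47 = -123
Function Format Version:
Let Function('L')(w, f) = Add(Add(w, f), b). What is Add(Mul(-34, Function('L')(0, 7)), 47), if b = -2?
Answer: -123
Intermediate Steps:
Function('L')(w, f) = Add(-2, f, w) (Function('L')(w, f) = Add(Add(w, f), -2) = Add(Add(f, w), -2) = Add(-2, f, w))
Add(Mul(-34, Function('L')(0, 7)), 47) = Add(Mul(-34, Add(-2, 7, 0)), 47) = Add(Mul(-34, 5), 47) = Add(-170, 47) = -123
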